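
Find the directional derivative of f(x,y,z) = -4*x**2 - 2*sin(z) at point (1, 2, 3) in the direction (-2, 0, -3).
2*sqrt(13)*(3*cos(3) + 8)/13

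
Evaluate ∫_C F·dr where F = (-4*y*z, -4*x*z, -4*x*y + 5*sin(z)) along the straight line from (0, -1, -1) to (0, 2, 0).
-5 + 5*cos(1)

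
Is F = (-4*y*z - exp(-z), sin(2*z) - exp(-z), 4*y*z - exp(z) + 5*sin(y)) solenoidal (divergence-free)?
No, ∇·F = 4*y - exp(z)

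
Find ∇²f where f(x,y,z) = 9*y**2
18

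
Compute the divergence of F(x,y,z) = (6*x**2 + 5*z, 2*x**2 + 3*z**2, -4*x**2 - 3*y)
12*x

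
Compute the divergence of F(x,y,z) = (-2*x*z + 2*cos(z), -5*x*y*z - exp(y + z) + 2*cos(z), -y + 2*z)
-5*x*z - 2*z - exp(y + z) + 2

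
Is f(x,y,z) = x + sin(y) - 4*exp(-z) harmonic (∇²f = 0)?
No, ∇²f = -sin(y) - 4*exp(-z)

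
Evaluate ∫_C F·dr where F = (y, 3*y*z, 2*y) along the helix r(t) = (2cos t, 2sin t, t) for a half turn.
8 - 5*pi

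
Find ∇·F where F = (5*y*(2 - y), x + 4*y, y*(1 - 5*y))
4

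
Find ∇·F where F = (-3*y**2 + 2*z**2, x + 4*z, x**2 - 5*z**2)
-10*z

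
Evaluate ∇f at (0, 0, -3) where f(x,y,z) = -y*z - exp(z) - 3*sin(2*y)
(0, -3, -exp(-3))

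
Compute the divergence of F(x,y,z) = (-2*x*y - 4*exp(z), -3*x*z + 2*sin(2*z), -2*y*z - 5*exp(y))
-4*y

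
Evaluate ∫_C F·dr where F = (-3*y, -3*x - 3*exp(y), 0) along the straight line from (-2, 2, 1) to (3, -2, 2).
6 + 6*sinh(2)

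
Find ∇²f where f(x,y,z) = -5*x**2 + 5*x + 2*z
-10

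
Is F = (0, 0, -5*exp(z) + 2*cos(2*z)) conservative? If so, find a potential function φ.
Yes, F is conservative. φ = -5*exp(z) + sin(2*z)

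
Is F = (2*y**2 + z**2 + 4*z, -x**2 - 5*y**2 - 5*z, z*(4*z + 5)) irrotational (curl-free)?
No, ∇×F = (5, 2*z + 4, -2*x - 4*y)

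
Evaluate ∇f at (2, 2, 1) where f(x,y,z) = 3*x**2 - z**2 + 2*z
(12, 0, 0)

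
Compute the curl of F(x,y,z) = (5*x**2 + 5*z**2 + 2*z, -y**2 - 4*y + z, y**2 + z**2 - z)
(2*y - 1, 10*z + 2, 0)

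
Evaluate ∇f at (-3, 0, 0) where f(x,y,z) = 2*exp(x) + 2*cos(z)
(2*exp(-3), 0, 0)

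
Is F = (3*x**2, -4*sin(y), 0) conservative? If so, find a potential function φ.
Yes, F is conservative. φ = x**3 + 4*cos(y)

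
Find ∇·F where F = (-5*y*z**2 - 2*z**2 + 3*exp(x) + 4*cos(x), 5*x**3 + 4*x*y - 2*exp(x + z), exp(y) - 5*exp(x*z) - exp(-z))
-5*x*exp(x*z) + 4*x + 3*exp(x) - 4*sin(x) + exp(-z)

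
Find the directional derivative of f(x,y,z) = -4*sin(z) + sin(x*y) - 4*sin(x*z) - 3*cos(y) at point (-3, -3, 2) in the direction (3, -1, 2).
sqrt(14)*(3*sin(3) - 8*cos(2) - 6*cos(9))/14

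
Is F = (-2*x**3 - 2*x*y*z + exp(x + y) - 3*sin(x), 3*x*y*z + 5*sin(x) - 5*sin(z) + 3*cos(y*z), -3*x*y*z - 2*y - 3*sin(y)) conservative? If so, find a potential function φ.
No, ∇×F = (-3*x*y - 3*x*z + 3*y*sin(y*z) - 3*cos(y) + 5*cos(z) - 2, y*(-2*x + 3*z), 2*x*z + 3*y*z - exp(x + y) + 5*cos(x)) ≠ 0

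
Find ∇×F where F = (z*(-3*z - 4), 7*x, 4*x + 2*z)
(0, -6*z - 8, 7)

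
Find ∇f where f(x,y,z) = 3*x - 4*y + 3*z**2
(3, -4, 6*z)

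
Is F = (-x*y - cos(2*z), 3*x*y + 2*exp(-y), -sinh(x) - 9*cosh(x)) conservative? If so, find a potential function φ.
No, ∇×F = (0, 2*sin(2*z) + 9*sinh(x) + cosh(x), x + 3*y) ≠ 0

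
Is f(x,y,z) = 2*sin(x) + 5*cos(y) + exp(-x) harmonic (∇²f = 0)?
No, ∇²f = -2*sin(x) - 5*cos(y) + exp(-x)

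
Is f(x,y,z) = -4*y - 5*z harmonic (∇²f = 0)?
Yes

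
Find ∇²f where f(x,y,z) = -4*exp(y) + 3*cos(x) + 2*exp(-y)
-4*exp(y) - 3*cos(x) + 2*exp(-y)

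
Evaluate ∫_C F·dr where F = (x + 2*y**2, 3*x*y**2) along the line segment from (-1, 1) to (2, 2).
85/4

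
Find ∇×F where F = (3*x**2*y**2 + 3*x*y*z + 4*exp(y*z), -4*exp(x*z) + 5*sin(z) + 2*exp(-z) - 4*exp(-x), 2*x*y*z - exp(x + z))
(2*x*z + 4*x*exp(x*z) - 5*cos(z) + 2*exp(-z), 3*x*y - 2*y*z + 4*y*exp(y*z) + exp(x + z), -6*x**2*y - 3*x*z - 4*z*exp(x*z) - 4*z*exp(y*z) + 4*exp(-x))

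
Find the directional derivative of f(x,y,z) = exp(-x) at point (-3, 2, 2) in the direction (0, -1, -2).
0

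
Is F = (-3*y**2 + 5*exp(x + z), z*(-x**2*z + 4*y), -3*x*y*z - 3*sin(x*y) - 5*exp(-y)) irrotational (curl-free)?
No, ∇×F = (2*x**2*z - 3*x*z - 3*x*cos(x*y) - 4*y + 5*exp(-y), 3*y*z + 3*y*cos(x*y) + 5*exp(x + z), -2*x*z**2 + 6*y)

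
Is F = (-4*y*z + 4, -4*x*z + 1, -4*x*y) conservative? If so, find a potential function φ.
Yes, F is conservative. φ = -4*x*y*z + 4*x + y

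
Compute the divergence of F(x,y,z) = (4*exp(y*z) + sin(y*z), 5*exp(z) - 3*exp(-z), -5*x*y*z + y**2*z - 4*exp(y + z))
-5*x*y + y**2 - 4*exp(y + z)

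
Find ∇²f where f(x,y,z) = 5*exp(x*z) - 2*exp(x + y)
5*x**2*exp(x*z) + 5*z**2*exp(x*z) - 4*exp(x + y)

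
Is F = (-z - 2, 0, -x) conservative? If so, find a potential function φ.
Yes, F is conservative. φ = x*(-z - 2)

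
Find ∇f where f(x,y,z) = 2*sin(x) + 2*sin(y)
(2*cos(x), 2*cos(y), 0)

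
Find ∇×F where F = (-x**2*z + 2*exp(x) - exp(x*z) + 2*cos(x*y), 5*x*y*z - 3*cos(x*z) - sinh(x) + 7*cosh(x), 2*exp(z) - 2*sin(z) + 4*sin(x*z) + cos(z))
(-x*(5*y + 3*sin(x*z)), -x**2 - x*exp(x*z) - 4*z*cos(x*z), 2*x*sin(x*y) + 5*y*z + 3*z*sin(x*z) + 7*sinh(x) - cosh(x))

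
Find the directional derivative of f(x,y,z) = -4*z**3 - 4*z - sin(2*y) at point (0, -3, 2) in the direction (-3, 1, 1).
-2*sqrt(11)*(cos(6) + 26)/11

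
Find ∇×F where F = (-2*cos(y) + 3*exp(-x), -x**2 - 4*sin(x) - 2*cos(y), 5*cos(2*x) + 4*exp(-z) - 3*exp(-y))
(3*exp(-y), 10*sin(2*x), -2*x - 2*sin(y) - 4*cos(x))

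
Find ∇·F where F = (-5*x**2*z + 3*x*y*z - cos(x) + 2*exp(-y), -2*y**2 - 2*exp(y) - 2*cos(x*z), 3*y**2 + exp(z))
-10*x*z + 3*y*z - 4*y - 2*exp(y) + exp(z) + sin(x)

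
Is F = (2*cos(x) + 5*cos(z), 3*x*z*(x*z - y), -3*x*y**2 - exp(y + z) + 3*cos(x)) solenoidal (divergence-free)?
No, ∇·F = -3*x*z - exp(y + z) - 2*sin(x)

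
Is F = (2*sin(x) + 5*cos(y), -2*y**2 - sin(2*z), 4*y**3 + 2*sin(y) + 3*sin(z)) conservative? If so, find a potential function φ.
No, ∇×F = (12*y**2 + 2*cos(y) + 2*cos(2*z), 0, 5*sin(y)) ≠ 0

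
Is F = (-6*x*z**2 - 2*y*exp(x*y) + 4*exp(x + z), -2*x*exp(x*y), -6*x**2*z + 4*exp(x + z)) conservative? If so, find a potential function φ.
Yes, F is conservative. φ = -3*x**2*z**2 - 2*exp(x*y) + 4*exp(x + z)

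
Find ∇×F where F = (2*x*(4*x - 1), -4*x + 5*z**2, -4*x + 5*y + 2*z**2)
(5 - 10*z, 4, -4)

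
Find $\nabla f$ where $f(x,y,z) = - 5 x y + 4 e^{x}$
(-5*y + 4*exp(x), -5*x, 0)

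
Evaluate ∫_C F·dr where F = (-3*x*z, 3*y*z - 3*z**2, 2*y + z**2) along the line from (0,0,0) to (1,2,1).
10/3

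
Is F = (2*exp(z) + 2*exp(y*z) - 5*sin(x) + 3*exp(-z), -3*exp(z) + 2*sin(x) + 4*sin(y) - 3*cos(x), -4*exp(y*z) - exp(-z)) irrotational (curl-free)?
No, ∇×F = (-4*z*exp(y*z) + 3*exp(z), 2*y*exp(y*z) + 2*exp(z) - 3*exp(-z), -2*z*exp(y*z) + 3*sin(x) + 2*cos(x))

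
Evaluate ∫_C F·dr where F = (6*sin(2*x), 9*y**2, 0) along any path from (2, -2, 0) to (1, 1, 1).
3*cos(4) - 3*cos(2) + 27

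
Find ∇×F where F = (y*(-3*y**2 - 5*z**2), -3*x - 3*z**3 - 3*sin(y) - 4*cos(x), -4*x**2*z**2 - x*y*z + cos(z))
(z*(-x + 9*z), z*(8*x*z - 9*y), 9*y**2 + 5*z**2 + 4*sin(x) - 3)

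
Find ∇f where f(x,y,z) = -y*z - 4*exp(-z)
(0, -z, -y + 4*exp(-z))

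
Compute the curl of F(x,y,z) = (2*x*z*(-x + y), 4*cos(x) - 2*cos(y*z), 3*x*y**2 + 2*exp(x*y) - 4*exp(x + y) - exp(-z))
(6*x*y + 2*x*exp(x*y) - 2*y*sin(y*z) - 4*exp(x + y), -2*x*(x - y) - 3*y**2 - 2*y*exp(x*y) + 4*exp(x + y), -2*x*z - 4*sin(x))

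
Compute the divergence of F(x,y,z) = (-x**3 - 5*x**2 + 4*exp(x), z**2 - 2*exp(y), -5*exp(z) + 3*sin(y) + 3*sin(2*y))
-3*x**2 - 10*x + 4*exp(x) - 2*exp(y) - 5*exp(z)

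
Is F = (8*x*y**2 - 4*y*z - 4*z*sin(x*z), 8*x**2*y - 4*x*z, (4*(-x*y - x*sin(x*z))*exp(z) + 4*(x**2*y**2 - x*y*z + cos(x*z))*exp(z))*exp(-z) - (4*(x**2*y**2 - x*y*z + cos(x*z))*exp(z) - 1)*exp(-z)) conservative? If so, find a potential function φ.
Yes, F is conservative. φ = (4*(x**2*y**2 - x*y*z + cos(x*z))*exp(z) - 1)*exp(-z)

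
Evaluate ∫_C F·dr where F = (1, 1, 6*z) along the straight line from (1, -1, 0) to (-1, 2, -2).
13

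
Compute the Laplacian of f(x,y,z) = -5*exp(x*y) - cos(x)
-5*x**2*exp(x*y) - 5*y**2*exp(x*y) + cos(x)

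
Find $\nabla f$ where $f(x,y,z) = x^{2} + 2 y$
(2*x, 2, 0)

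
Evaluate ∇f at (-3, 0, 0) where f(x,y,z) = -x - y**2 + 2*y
(-1, 2, 0)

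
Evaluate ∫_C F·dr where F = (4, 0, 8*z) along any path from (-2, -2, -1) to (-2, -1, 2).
12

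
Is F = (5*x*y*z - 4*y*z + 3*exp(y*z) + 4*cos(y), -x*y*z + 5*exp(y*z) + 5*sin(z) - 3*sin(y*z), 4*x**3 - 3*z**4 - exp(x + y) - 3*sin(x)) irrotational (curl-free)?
No, ∇×F = (x*y - 5*y*exp(y*z) + 3*y*cos(y*z) - exp(x + y) - 5*cos(z), -12*x**2 + 5*x*y + 3*y*exp(y*z) - 4*y + exp(x + y) + 3*cos(x), -5*x*z - y*z - 3*z*exp(y*z) + 4*z + 4*sin(y))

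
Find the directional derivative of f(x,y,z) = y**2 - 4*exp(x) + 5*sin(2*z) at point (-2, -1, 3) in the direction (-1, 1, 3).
2*sqrt(11)*(2 + (-1 + 15*cos(6))*exp(2))*exp(-2)/11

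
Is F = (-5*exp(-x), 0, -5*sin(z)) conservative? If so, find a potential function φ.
Yes, F is conservative. φ = 5*cos(z) + 5*exp(-x)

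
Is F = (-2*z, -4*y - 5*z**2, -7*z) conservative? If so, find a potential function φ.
No, ∇×F = (10*z, -2, 0) ≠ 0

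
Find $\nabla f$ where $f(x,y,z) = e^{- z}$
(0, 0, -exp(-z))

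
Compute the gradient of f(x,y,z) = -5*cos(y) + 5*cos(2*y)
(0, 5*sin(y) - 10*sin(2*y), 0)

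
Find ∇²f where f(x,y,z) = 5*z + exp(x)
exp(x)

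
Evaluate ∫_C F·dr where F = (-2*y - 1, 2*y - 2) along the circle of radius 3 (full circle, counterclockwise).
18*pi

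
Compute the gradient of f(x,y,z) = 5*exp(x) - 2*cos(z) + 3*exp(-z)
(5*exp(x), 0, 2*sin(z) - 3*exp(-z))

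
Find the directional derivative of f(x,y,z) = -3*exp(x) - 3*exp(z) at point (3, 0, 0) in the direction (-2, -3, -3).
3*sqrt(22)*(3 + 2*exp(3))/22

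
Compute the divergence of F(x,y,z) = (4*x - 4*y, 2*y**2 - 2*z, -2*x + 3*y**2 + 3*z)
4*y + 7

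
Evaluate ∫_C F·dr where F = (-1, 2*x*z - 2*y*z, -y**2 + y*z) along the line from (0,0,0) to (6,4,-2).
-2/3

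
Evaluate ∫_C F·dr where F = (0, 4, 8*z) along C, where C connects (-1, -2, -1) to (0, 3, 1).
20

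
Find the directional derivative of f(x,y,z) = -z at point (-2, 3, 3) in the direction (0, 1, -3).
3*sqrt(10)/10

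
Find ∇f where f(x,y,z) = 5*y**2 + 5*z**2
(0, 10*y, 10*z)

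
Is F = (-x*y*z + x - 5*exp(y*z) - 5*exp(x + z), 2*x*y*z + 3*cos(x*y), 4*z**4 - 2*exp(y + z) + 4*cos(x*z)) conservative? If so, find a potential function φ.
No, ∇×F = (-2*x*y - 2*exp(y + z), -x*y - 5*y*exp(y*z) + 4*z*sin(x*z) - 5*exp(x + z), x*z + 2*y*z - 3*y*sin(x*y) + 5*z*exp(y*z)) ≠ 0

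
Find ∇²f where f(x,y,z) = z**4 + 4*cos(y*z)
-4*y**2*cos(y*z) - 4*z**2*cos(y*z) + 12*z**2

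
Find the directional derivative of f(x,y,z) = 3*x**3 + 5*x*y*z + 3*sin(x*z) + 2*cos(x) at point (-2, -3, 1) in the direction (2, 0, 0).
3*cos(2) + 2*sin(2) + 21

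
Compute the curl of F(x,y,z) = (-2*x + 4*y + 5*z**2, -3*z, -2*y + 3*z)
(1, 10*z, -4)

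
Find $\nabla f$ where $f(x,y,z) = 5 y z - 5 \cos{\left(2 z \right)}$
(0, 5*z, 5*y + 10*sin(2*z))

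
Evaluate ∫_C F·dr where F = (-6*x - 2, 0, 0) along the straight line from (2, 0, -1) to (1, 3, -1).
11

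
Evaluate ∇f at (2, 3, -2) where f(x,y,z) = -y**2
(0, -6, 0)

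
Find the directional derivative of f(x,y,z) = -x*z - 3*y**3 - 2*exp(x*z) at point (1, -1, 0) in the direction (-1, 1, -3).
0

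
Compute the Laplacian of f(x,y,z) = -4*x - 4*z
0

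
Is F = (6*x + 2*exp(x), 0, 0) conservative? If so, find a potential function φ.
Yes, F is conservative. φ = 3*x**2 + 2*exp(x)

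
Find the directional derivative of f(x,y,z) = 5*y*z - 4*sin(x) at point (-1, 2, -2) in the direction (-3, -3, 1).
4*sqrt(19)*(3*cos(1) + 10)/19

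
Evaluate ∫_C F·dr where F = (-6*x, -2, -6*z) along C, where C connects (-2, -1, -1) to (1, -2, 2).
2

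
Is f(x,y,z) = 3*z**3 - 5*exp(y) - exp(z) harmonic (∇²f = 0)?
No, ∇²f = 18*z - 5*exp(y) - exp(z)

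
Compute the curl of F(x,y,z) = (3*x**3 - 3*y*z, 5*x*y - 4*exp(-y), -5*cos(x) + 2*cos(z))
(0, -3*y - 5*sin(x), 5*y + 3*z)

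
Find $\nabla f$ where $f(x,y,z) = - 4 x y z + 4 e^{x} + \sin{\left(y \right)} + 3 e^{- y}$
(-4*y*z + 4*exp(x), -4*x*z + cos(y) - 3*exp(-y), -4*x*y)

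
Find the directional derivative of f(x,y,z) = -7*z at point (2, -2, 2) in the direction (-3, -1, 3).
-21*sqrt(19)/19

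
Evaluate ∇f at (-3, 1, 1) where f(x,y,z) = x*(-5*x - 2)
(28, 0, 0)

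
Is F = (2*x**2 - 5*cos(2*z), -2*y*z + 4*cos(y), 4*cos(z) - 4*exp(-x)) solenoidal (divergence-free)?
No, ∇·F = 4*x - 2*z - 4*sin(y) - 4*sin(z)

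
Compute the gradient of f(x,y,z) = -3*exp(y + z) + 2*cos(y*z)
(0, -2*z*sin(y*z) - 3*exp(y + z), -2*y*sin(y*z) - 3*exp(y + z))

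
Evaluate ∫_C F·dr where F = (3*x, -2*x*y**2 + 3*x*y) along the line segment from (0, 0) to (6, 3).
27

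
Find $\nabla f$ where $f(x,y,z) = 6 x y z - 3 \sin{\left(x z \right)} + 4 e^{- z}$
(3*z*(2*y - cos(x*z)), 6*x*z, 6*x*y - 3*x*cos(x*z) - 4*exp(-z))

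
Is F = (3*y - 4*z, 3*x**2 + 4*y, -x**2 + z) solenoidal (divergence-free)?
No, ∇·F = 5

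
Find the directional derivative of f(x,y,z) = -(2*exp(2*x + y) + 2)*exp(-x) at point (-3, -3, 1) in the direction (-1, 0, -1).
sqrt(2)*(1 - exp(9))*exp(-6)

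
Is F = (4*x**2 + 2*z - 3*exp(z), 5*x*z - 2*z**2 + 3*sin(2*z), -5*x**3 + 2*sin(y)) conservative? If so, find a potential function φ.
No, ∇×F = (-5*x + 4*z + 2*cos(y) - 6*cos(2*z), 15*x**2 - 3*exp(z) + 2, 5*z) ≠ 0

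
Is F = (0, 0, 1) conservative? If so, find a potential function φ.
Yes, F is conservative. φ = z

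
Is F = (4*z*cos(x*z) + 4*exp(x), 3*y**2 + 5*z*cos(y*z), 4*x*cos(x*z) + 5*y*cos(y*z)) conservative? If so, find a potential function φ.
Yes, F is conservative. φ = y**3 + 4*exp(x) + 4*sin(x*z) + 5*sin(y*z)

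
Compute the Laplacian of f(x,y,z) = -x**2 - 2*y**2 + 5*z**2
4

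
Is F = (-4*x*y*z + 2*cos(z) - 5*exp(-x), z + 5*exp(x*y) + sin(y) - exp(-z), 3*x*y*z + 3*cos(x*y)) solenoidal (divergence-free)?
No, ∇·F = 3*x*y + 5*x*exp(x*y) - 4*y*z + cos(y) + 5*exp(-x)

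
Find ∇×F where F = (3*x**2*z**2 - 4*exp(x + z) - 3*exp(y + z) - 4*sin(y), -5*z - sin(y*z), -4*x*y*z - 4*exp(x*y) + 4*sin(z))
(-4*x*z - 4*x*exp(x*y) + y*cos(y*z) + 5, 6*x**2*z + 4*y*z + 4*y*exp(x*y) - 4*exp(x + z) - 3*exp(y + z), 3*exp(y + z) + 4*cos(y))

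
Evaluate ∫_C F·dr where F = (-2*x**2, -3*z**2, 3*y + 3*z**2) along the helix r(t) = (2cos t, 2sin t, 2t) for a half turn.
104/3 + 48*pi + 8*pi**3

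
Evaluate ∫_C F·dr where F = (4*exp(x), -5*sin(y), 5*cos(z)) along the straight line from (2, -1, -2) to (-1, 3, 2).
-4*exp(2) + 5*cos(3) - 5*cos(1) + 4*exp(-1) + 10*sin(2)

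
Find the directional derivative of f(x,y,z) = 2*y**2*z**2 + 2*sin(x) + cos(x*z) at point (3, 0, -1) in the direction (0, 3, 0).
0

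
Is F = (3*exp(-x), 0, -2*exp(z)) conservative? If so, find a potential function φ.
Yes, F is conservative. φ = -2*exp(z) - 3*exp(-x)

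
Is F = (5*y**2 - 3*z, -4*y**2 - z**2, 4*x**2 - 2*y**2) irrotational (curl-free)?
No, ∇×F = (-4*y + 2*z, -8*x - 3, -10*y)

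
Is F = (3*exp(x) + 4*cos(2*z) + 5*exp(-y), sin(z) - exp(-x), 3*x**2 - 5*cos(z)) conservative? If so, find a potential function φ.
No, ∇×F = (-cos(z), -6*x - 8*sin(2*z), 5*exp(-y) + exp(-x)) ≠ 0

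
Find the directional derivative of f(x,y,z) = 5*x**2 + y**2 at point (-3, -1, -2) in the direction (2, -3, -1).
-27*sqrt(14)/7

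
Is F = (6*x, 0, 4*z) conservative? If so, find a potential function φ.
Yes, F is conservative. φ = 3*x**2 + 2*z**2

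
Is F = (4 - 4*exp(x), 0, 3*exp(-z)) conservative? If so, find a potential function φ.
Yes, F is conservative. φ = 4*x - 4*exp(x) - 3*exp(-z)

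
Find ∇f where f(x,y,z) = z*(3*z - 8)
(0, 0, 6*z - 8)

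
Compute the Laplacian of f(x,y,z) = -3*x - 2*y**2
-4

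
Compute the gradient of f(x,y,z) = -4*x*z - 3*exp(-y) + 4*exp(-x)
(-4*z - 4*exp(-x), 3*exp(-y), -4*x)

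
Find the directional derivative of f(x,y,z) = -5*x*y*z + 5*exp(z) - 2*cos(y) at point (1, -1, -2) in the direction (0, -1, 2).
2*sqrt(5)*(5 + exp(2)*sin(1))*exp(-2)/5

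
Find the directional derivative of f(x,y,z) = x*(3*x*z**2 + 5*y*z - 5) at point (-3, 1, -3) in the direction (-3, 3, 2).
327*sqrt(22)/22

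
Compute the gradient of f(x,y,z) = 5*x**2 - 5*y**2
(10*x, -10*y, 0)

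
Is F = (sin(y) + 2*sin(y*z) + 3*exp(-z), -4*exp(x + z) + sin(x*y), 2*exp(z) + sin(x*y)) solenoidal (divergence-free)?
No, ∇·F = x*cos(x*y) + 2*exp(z)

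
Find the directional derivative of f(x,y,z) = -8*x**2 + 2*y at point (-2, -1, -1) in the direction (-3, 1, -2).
-47*sqrt(14)/7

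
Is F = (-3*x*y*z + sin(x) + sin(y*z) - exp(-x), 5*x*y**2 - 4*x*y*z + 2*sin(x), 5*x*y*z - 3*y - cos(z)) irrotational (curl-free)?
No, ∇×F = (4*x*y + 5*x*z - 3, y*(-3*x - 5*z + cos(y*z)), 3*x*z + 5*y**2 - 4*y*z - z*cos(y*z) + 2*cos(x))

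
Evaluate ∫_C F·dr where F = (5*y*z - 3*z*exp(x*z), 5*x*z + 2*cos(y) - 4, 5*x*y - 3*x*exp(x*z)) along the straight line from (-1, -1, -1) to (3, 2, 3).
-3*exp(9) + 2*sin(1) + 2*sin(2) + 3*E + 83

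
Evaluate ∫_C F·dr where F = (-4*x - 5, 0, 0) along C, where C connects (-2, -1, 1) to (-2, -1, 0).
0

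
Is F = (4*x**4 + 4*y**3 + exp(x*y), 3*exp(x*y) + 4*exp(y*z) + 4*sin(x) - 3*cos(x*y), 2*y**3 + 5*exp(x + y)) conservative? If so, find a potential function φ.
No, ∇×F = (6*y**2 - 4*y*exp(y*z) + 5*exp(x + y), -5*exp(x + y), -x*exp(x*y) - 12*y**2 + 3*y*exp(x*y) + 3*y*sin(x*y) + 4*cos(x)) ≠ 0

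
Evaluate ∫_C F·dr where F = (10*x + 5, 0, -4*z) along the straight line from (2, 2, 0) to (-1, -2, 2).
-38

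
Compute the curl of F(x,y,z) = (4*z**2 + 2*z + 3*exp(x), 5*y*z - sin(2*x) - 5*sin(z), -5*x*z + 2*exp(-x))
(-5*y + 5*cos(z), 13*z + 2 + 2*exp(-x), -2*cos(2*x))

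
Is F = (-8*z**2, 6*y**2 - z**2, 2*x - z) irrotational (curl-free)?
No, ∇×F = (2*z, -16*z - 2, 0)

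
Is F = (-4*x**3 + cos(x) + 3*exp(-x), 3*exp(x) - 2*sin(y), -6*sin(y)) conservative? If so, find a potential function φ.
No, ∇×F = (-6*cos(y), 0, 3*exp(x)) ≠ 0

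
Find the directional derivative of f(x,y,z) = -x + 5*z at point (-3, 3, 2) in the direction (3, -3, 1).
2*sqrt(19)/19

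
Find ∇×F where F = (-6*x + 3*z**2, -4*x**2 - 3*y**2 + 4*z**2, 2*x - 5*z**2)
(-8*z, 6*z - 2, -8*x)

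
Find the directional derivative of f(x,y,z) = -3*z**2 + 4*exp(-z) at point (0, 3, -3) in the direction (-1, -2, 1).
sqrt(6)*(9 - 2*exp(3))/3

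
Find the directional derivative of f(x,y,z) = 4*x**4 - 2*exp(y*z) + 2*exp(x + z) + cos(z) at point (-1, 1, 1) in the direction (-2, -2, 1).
-sin(1)/3 + 2*E/3 + 10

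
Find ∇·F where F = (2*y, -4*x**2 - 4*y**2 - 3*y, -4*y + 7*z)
4 - 8*y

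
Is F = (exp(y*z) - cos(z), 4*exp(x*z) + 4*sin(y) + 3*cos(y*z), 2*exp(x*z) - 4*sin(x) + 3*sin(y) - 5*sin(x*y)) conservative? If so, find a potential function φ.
No, ∇×F = (-4*x*exp(x*z) - 5*x*cos(x*y) + 3*y*sin(y*z) + 3*cos(y), y*exp(y*z) + 5*y*cos(x*y) - 2*z*exp(x*z) + sin(z) + 4*cos(x), z*(4*exp(x*z) - exp(y*z))) ≠ 0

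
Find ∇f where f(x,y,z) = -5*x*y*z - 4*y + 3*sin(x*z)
(z*(-5*y + 3*cos(x*z)), -5*x*z - 4, x*(-5*y + 3*cos(x*z)))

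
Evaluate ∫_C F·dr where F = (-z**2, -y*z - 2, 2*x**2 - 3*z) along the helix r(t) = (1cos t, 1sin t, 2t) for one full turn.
5*pi*(1 - 8*pi)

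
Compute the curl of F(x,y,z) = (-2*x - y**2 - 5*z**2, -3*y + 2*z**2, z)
(-4*z, -10*z, 2*y)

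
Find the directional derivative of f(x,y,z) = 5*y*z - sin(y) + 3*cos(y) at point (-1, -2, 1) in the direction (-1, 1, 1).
sqrt(3)*(-5 - cos(2) + 3*sin(2))/3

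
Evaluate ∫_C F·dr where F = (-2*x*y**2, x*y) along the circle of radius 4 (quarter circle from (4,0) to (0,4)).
448/3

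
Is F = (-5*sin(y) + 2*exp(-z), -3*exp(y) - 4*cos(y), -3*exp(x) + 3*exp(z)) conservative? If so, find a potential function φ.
No, ∇×F = (0, 3*exp(x) - 2*exp(-z), 5*cos(y)) ≠ 0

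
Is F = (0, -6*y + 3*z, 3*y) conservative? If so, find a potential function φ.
Yes, F is conservative. φ = 3*y*(-y + z)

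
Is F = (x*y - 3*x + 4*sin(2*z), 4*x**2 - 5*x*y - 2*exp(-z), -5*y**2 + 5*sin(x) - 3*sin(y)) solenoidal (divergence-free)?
No, ∇·F = -5*x + y - 3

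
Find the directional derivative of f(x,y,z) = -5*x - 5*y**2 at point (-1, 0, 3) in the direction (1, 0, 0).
-5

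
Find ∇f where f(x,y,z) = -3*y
(0, -3, 0)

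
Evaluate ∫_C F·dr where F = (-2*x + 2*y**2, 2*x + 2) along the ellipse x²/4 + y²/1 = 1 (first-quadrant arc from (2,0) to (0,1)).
pi + 10/3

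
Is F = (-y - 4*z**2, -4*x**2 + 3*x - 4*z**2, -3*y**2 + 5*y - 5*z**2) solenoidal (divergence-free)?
No, ∇·F = -10*z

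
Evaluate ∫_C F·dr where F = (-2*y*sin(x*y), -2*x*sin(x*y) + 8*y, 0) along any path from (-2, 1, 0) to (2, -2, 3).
2*cos(4) - 2*cos(2) + 12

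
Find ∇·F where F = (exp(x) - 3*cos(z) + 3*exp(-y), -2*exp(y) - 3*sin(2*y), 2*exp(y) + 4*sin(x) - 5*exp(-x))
exp(x) - 2*exp(y) - 6*cos(2*y)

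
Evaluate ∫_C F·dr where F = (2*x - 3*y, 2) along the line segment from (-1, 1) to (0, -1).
-5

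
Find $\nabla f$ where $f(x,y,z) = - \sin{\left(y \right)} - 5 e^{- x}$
(5*exp(-x), -cos(y), 0)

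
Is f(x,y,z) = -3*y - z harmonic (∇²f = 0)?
Yes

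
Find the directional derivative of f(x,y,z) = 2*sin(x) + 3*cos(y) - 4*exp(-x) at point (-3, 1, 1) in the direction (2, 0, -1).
4*sqrt(5)*(cos(3) + 2*exp(3))/5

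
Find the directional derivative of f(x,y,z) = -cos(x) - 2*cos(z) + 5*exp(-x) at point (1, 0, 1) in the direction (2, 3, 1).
sqrt(14)*(-5 + 2*E*sin(1))*exp(-1)/7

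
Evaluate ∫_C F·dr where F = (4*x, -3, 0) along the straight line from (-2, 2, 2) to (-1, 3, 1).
-9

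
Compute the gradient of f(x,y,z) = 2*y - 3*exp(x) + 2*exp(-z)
(-3*exp(x), 2, -2*exp(-z))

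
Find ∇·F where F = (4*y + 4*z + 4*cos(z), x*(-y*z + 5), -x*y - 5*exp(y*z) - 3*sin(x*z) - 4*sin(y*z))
-x*z - 3*x*cos(x*z) - 5*y*exp(y*z) - 4*y*cos(y*z)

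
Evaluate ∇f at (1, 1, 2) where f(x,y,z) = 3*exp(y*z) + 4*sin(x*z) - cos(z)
(8*cos(2), 6*exp(2), 4*cos(2) + sin(2) + 3*exp(2))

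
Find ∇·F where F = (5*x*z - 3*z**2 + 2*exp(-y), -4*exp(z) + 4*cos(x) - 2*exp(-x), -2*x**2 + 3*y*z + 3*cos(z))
3*y + 5*z - 3*sin(z)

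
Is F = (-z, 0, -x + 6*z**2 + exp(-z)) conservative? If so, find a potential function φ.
Yes, F is conservative. φ = -x*z + 2*z**3 - exp(-z)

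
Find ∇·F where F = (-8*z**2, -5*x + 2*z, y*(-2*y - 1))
0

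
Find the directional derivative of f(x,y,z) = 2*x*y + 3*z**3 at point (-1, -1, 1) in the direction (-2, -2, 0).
2*sqrt(2)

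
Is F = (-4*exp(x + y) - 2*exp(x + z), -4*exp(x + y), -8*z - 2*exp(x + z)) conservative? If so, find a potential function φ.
Yes, F is conservative. φ = -4*z**2 - 4*exp(x + y) - 2*exp(x + z)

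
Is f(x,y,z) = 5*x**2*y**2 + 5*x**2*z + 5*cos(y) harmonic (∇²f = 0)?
No, ∇²f = 10*x**2 + 10*y**2 + 10*z - 5*cos(y)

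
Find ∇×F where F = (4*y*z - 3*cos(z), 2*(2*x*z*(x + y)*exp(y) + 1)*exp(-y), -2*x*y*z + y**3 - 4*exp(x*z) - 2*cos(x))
(-2*x*z - 4*x*(x + y) + 3*y**2, 2*y*z + 4*y + 4*z*exp(x*z) - 2*sin(x) + 3*sin(z), 4*z*(2*x + y - 1))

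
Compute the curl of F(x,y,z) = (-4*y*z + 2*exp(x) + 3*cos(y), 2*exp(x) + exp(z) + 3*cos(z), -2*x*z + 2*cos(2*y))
(-exp(z) - 4*sin(2*y) + 3*sin(z), -4*y + 2*z, 4*z + 2*exp(x) + 3*sin(y))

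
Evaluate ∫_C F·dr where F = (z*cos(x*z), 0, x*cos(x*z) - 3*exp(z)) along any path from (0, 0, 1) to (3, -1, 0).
-3 + 3*E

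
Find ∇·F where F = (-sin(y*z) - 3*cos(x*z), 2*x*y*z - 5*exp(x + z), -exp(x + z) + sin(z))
2*x*z + 3*z*sin(x*z) - exp(x + z) + cos(z)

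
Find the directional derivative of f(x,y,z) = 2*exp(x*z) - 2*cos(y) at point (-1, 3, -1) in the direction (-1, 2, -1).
2*sqrt(6)*(sin(3) + E)/3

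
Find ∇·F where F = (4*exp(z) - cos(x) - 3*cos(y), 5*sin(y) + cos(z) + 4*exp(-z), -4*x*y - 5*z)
sin(x) + 5*cos(y) - 5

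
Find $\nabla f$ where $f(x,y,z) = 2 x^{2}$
(4*x, 0, 0)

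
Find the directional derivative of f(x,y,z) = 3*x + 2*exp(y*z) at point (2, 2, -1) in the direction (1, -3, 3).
3*sqrt(19)*(6 + exp(2))*exp(-2)/19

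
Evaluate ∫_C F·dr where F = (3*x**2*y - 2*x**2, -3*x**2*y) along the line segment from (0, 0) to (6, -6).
-2088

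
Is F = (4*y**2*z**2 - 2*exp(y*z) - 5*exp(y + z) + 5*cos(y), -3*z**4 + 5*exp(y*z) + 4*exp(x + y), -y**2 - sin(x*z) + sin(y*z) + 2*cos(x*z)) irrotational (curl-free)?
No, ∇×F = (-5*y*exp(y*z) - 2*y + 12*z**3 + z*cos(y*z), 8*y**2*z - 2*y*exp(y*z) + 2*z*sin(x*z) + z*cos(x*z) - 5*exp(y + z), -8*y*z**2 + 2*z*exp(y*z) + 4*exp(x + y) + 5*exp(y + z) + 5*sin(y))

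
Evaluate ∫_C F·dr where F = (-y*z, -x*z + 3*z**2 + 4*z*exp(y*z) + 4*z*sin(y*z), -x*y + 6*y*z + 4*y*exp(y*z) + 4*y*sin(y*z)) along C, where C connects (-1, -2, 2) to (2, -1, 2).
4*cos(4) - 4*exp(-4) + 4*exp(-2) - 4*cos(2) + 20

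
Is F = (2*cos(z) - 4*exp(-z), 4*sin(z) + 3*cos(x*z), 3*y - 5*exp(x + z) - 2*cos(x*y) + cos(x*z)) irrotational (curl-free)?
No, ∇×F = (2*x*sin(x*y) + 3*x*sin(x*z) - 4*cos(z) + 3, -2*y*sin(x*y) + z*sin(x*z) + 5*exp(x + z) - 2*sin(z) + 4*exp(-z), -3*z*sin(x*z))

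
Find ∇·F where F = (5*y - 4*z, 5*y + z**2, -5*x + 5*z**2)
10*z + 5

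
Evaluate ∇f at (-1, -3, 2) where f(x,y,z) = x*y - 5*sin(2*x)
(-3 - 10*cos(2), -1, 0)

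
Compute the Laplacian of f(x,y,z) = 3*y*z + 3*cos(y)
-3*cos(y)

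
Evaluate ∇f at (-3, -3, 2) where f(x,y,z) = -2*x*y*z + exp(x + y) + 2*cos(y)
(exp(-6) + 12, exp(-6) + 2*sin(3) + 12, -18)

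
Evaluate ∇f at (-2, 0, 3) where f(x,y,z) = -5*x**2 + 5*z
(20, 0, 5)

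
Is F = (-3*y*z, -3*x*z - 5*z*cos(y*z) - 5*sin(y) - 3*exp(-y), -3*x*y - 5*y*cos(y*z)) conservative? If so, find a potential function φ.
Yes, F is conservative. φ = -3*x*y*z - 5*sin(y*z) + 5*cos(y) + 3*exp(-y)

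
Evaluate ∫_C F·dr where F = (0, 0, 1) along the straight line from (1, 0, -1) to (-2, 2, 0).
1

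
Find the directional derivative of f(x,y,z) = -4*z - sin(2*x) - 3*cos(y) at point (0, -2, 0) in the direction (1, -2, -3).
sqrt(14)*(3*sin(2) + 5)/7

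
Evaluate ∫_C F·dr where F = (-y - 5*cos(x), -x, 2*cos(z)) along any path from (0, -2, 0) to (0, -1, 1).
2*sin(1)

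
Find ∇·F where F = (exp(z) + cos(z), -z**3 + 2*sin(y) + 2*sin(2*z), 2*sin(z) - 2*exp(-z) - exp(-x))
2*cos(y) + 2*cos(z) + 2*exp(-z)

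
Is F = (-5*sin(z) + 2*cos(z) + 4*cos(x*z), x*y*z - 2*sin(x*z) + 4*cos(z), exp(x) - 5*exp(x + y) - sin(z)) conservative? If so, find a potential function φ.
No, ∇×F = (-x*y + 2*x*cos(x*z) - 5*exp(x + y) + 4*sin(z), -4*x*sin(x*z) - exp(x) + 5*exp(x + y) - 2*sin(z) - 5*cos(z), z*(y - 2*cos(x*z))) ≠ 0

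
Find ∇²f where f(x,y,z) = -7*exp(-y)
-7*exp(-y)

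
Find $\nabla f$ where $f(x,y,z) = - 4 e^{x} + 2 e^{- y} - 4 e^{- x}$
(-8*sinh(x), -2*exp(-y), 0)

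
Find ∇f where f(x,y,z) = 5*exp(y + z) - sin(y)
(0, 5*exp(y + z) - cos(y), 5*exp(y + z))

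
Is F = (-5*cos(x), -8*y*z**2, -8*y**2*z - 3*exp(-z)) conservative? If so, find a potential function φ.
Yes, F is conservative. φ = -4*y**2*z**2 - 5*sin(x) + 3*exp(-z)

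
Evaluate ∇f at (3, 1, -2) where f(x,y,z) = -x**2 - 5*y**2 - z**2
(-6, -10, 4)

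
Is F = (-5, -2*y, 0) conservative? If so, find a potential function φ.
Yes, F is conservative. φ = -5*x - y**2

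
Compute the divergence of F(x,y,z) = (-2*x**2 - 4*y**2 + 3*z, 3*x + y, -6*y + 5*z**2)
-4*x + 10*z + 1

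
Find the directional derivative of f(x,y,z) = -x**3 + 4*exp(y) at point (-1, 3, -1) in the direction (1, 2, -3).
sqrt(14)*(-3 + 8*exp(3))/14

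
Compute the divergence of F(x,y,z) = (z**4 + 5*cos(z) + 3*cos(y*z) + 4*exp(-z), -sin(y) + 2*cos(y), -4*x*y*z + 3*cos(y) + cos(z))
-4*x*y - 2*sin(y) - sin(z) - cos(y)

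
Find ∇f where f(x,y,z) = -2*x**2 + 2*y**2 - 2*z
(-4*x, 4*y, -2)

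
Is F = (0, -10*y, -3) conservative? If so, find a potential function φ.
Yes, F is conservative. φ = -5*y**2 - 3*z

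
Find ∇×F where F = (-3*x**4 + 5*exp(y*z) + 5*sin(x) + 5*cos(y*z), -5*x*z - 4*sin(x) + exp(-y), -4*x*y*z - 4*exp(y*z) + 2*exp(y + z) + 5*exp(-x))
(-4*x*z + 5*x - 4*z*exp(y*z) + 2*exp(y + z), (y*(4*z + 5*exp(y*z) - 5*sin(y*z))*exp(x) + 5)*exp(-x), -5*z*exp(y*z) + 5*z*sin(y*z) - 5*z - 4*cos(x))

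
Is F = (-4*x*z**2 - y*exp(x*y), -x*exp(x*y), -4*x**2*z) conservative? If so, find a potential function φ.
Yes, F is conservative. φ = -2*x**2*z**2 - exp(x*y)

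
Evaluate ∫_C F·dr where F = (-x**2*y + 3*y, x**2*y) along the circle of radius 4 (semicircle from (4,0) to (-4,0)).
8*pi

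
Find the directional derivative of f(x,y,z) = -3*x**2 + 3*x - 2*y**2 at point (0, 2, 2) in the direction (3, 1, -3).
sqrt(19)/19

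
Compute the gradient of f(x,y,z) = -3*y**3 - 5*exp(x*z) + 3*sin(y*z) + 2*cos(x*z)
(-z*(5*exp(x*z) + 2*sin(x*z)), -9*y**2 + 3*z*cos(y*z), -5*x*exp(x*z) - 2*x*sin(x*z) + 3*y*cos(y*z))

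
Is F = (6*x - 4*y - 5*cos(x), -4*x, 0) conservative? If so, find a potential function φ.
Yes, F is conservative. φ = 3*x**2 - 4*x*y - 5*sin(x)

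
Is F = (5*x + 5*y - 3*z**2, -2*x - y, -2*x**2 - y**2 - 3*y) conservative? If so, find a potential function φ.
No, ∇×F = (-2*y - 3, 4*x - 6*z, -7) ≠ 0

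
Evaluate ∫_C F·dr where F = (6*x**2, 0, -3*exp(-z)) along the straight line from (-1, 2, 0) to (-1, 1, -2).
-3 + 3*exp(2)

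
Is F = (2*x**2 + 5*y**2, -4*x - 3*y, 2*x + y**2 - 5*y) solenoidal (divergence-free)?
No, ∇·F = 4*x - 3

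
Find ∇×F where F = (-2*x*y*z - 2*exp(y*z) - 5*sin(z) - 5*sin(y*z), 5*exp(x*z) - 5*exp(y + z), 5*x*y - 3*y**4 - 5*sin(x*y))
(-5*x*exp(x*z) - 5*x*cos(x*y) + 5*x - 12*y**3 + 5*exp(y + z), -2*x*y - 2*y*exp(y*z) + 5*y*cos(x*y) - 5*y*cos(y*z) - 5*y - 5*cos(z), z*(2*x + 5*exp(x*z) + 2*exp(y*z) + 5*cos(y*z)))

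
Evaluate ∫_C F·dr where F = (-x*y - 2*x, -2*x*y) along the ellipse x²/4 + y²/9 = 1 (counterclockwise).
0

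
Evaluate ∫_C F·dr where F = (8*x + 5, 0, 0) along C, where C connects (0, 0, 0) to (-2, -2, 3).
6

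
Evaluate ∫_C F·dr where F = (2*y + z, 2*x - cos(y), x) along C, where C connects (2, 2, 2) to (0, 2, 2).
-12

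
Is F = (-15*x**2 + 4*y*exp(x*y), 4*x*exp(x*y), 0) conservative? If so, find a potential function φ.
Yes, F is conservative. φ = -5*x**3 + 4*exp(x*y)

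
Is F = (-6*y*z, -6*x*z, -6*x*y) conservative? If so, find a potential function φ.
Yes, F is conservative. φ = -6*x*y*z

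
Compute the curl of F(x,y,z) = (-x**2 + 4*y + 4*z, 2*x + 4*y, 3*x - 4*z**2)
(0, 1, -2)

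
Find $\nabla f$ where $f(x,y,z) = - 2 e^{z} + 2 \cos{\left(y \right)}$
(0, -2*sin(y), -2*exp(z))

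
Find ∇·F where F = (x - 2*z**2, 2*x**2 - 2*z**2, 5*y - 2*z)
-1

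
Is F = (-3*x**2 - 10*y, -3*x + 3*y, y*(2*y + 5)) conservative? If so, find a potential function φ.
No, ∇×F = (4*y + 5, 0, 7) ≠ 0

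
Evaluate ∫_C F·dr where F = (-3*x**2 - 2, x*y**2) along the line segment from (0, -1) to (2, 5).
54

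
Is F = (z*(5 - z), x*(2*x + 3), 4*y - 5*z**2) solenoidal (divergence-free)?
No, ∇·F = -10*z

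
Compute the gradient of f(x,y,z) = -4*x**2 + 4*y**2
(-8*x, 8*y, 0)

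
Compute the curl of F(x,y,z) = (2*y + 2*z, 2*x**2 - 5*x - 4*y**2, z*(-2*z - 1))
(0, 2, 4*x - 7)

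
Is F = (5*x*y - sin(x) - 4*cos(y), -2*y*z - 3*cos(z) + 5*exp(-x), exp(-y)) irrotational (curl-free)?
No, ∇×F = (2*y - 3*sin(z) - exp(-y), 0, -5*x - 4*sin(y) - 5*exp(-x))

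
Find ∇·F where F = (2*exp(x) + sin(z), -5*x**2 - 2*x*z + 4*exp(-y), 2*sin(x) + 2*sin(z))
2*exp(x) + 2*cos(z) - 4*exp(-y)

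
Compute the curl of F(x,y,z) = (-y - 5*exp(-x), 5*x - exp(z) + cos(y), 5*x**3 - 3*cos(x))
(exp(z), -15*x**2 - 3*sin(x), 6)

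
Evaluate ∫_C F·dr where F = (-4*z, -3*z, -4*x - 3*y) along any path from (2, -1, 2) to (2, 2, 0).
10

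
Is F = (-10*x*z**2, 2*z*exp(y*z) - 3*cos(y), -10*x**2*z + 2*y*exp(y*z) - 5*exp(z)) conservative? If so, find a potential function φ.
Yes, F is conservative. φ = -5*x**2*z**2 - 5*exp(z) + 2*exp(y*z) - 3*sin(y)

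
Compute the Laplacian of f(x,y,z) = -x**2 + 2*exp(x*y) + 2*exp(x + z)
2*x**2*exp(x*y) + 2*y**2*exp(x*y) + 4*exp(x + z) - 2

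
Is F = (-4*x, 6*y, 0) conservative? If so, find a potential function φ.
Yes, F is conservative. φ = -2*x**2 + 3*y**2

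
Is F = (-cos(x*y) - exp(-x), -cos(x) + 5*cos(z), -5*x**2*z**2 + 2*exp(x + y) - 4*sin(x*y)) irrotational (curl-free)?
No, ∇×F = (-4*x*cos(x*y) + 2*exp(x + y) + 5*sin(z), 10*x*z**2 + 4*y*cos(x*y) - 2*exp(x + y), -x*sin(x*y) + sin(x))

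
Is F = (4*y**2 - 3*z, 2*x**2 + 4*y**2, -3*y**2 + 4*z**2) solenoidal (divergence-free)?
No, ∇·F = 8*y + 8*z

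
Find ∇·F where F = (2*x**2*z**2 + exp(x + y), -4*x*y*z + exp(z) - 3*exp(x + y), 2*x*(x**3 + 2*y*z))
4*x*y + 4*x*z**2 - 4*x*z - 2*exp(x + y)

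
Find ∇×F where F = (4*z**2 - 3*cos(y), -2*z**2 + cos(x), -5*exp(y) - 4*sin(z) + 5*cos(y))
(4*z - 5*exp(y) - 5*sin(y), 8*z, -sin(x) - 3*sin(y))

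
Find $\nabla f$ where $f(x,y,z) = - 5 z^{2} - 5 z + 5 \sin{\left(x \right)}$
(5*cos(x), 0, -10*z - 5)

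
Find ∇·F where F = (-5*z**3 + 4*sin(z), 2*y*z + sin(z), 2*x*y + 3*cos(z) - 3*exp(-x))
2*z - 3*sin(z)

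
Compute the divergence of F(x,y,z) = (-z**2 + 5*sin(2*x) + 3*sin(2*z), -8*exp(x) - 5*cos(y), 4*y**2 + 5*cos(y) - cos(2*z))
5*sin(y) + 2*sin(2*z) + 10*cos(2*x)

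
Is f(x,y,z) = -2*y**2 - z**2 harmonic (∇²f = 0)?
No, ∇²f = -6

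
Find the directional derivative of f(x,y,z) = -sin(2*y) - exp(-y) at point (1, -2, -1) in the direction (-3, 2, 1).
sqrt(14)*(-2*cos(4) + exp(2))/7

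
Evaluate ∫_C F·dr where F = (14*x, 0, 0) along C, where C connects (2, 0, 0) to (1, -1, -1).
-21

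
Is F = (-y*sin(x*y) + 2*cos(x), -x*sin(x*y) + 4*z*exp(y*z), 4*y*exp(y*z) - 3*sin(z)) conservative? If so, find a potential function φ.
Yes, F is conservative. φ = 4*exp(y*z) + 2*sin(x) + 3*cos(z) + cos(x*y)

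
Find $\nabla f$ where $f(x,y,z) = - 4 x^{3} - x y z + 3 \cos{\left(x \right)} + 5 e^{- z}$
(-12*x**2 - y*z - 3*sin(x), -x*z, -x*y - 5*exp(-z))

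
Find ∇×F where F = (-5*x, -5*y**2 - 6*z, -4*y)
(2, 0, 0)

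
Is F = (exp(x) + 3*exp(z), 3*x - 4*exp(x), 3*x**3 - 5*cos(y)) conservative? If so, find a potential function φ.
No, ∇×F = (5*sin(y), -9*x**2 + 3*exp(z), 3 - 4*exp(x)) ≠ 0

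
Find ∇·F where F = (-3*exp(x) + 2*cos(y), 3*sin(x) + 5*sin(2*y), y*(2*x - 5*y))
-3*exp(x) + 10*cos(2*y)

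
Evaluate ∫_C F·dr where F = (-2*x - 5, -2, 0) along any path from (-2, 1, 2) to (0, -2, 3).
0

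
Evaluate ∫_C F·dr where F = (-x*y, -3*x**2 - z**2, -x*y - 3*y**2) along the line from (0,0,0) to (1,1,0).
-4/3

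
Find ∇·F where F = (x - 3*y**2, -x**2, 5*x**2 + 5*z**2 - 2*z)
10*z - 1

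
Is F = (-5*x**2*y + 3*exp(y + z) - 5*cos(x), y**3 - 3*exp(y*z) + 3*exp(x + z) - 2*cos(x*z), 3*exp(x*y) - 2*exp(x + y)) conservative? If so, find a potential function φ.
No, ∇×F = (3*x*exp(x*y) - 2*x*sin(x*z) + 3*y*exp(y*z) - 2*exp(x + y) - 3*exp(x + z), -3*y*exp(x*y) + 2*exp(x + y) + 3*exp(y + z), 5*x**2 + 2*z*sin(x*z) + 3*exp(x + z) - 3*exp(y + z)) ≠ 0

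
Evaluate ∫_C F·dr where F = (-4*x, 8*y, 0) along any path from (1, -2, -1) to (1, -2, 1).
0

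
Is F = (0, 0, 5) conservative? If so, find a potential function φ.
Yes, F is conservative. φ = 5*z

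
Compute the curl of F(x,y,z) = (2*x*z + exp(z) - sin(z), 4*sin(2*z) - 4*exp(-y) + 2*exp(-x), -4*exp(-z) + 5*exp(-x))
(-8*cos(2*z), 2*x + exp(z) - cos(z) + 5*exp(-x), -2*exp(-x))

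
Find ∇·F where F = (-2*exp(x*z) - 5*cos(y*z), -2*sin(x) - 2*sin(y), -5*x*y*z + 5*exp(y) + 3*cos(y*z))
-5*x*y - 3*y*sin(y*z) - 2*z*exp(x*z) - 2*cos(y)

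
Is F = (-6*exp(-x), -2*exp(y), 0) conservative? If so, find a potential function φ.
Yes, F is conservative. φ = -2*exp(y) + 6*exp(-x)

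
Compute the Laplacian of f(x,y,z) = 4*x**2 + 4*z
8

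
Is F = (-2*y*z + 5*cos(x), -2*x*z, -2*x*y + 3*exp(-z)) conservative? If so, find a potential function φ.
Yes, F is conservative. φ = -2*x*y*z + 5*sin(x) - 3*exp(-z)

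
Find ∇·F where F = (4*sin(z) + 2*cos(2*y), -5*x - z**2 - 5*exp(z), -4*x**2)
0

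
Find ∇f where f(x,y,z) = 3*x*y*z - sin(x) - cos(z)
(3*y*z - cos(x), 3*x*z, 3*x*y + sin(z))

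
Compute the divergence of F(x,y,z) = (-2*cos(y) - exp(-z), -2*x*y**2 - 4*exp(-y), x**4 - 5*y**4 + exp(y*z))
-4*x*y + y*exp(y*z) + 4*exp(-y)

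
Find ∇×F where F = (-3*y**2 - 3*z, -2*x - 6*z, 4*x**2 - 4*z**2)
(6, -8*x - 3, 6*y - 2)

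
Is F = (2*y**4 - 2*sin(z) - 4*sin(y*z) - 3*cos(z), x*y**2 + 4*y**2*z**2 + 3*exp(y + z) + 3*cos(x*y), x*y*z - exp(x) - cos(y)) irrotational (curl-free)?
No, ∇×F = (x*z - 8*y**2*z - 3*exp(y + z) + sin(y), -y*z - 4*y*cos(y*z) + exp(x) + 3*sin(z) - 2*cos(z), -8*y**3 + y**2 - 3*y*sin(x*y) + 4*z*cos(y*z))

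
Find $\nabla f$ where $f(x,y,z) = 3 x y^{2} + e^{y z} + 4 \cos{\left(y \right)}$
(3*y**2, 6*x*y + z*exp(y*z) - 4*sin(y), y*exp(y*z))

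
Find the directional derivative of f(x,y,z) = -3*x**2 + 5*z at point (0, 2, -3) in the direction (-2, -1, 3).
15*sqrt(14)/14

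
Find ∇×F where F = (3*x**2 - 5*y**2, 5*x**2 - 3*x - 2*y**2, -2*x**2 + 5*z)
(0, 4*x, 10*x + 10*y - 3)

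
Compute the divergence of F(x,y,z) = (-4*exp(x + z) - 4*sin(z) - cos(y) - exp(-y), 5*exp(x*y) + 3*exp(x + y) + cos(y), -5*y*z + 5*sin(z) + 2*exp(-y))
5*x*exp(x*y) - 5*y + 3*exp(x + y) - 4*exp(x + z) - sin(y) + 5*cos(z)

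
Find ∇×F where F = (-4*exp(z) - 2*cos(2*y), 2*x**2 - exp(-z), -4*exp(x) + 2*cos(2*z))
(-exp(-z), 4*exp(x) - 4*exp(z), 4*x - 4*sin(2*y))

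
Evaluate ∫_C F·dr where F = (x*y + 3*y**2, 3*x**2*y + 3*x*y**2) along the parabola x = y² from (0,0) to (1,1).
3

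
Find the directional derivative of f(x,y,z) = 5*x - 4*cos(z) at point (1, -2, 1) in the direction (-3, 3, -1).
-sqrt(19)*(4*sin(1) + 15)/19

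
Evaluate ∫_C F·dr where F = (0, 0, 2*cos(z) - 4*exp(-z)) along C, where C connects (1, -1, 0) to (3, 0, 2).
-4 + 4*exp(-2) + 2*sin(2)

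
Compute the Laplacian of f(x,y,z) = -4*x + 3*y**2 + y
6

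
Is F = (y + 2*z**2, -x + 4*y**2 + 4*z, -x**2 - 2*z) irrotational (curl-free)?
No, ∇×F = (-4, 2*x + 4*z, -2)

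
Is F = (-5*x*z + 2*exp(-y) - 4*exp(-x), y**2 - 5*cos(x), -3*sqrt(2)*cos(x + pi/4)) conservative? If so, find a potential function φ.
No, ∇×F = (0, -5*x - 3*sqrt(2)*sin(x + pi/4), 5*sin(x) + 2*exp(-y)) ≠ 0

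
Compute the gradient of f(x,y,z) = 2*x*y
(2*y, 2*x, 0)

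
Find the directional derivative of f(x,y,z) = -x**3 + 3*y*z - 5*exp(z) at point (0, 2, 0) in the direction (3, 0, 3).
sqrt(2)/2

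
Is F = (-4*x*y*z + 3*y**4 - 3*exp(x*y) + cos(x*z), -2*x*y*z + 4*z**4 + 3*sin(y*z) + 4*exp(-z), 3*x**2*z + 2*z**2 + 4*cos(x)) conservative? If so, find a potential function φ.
No, ∇×F = (2*x*y - 3*y*cos(y*z) - 16*z**3 + 4*exp(-z), -4*x*y - 6*x*z - x*sin(x*z) + 4*sin(x), 4*x*z + 3*x*exp(x*y) - 12*y**3 - 2*y*z) ≠ 0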